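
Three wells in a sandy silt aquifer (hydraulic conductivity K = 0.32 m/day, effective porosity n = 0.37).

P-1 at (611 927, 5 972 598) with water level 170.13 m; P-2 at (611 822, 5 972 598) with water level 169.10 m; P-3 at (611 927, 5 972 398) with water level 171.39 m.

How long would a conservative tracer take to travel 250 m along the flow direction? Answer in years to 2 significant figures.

∂h/∂x = (169.10 − 170.13) / (611822 − 611927) = +0.009810
∂h/∂y = (171.39 − 170.13) / (5972398 − 5972598) = -0.006300
|∇h| = √(0.009810² + -0.006300²) = 0.01166
Seepage velocity v = K·i/n = 0.32 × 0.01166 / 0.37 = 0.01008 m/day.
t = 250 / 0.01008 = 2.48e+04 days = 67.9 years.

68 years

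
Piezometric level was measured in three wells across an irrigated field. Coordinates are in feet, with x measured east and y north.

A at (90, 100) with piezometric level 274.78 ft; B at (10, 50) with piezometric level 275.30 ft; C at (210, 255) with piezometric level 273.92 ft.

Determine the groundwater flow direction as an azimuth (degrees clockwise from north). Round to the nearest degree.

080°

Three-point gradient (reference A): Δ to B = (-80, -50, +0.52), Δ to C = (120, 155, -0.86).
∂h/∂x = -0.005875, ∂h/∂y = -0.0010000 (det = -6400).
Flow direction (−∇h) has components (+0.005875 E, +0.0010000 N).
Azimuth = atan2(E, N) = atan2(+0.005875, +0.0010000) = 80.3° ≈ 080°.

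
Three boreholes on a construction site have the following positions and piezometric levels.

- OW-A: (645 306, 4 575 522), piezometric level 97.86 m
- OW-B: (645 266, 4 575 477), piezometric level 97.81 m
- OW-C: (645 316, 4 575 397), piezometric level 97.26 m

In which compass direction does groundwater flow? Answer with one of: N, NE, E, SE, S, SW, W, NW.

SE

With h = a·x + b·y + c and OW-A as origin, the differences give:
  (-40)·a + (-45)·b = -0.05
  10·a + (-125)·b = -0.60
Eliminate b (×(-125) and ×(-45), subtract): 5450·a = -20.750 → a = ∂h/∂x = -0.003807
Back-substitute: b = ∂h/∂y = +0.004495.
Flow = −∇h = (+0.003807 east, -0.004495 north), which points southeast.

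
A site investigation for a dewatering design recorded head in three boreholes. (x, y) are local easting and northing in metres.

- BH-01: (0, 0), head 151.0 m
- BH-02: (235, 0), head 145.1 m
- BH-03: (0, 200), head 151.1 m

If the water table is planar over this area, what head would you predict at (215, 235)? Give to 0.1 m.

145.7 m

∂h/∂x = (145.1 − 151.0) / (235 − 0) = -0.02511
∂h/∂y = (151.1 − 151.0) / (200 − 0) = +0.0005000
h(215, 235) = 151.0 + (-0.02511)·(215) + (+0.0005000)·(235) = 151.0 -5.398 +0.117 = 145.720 m.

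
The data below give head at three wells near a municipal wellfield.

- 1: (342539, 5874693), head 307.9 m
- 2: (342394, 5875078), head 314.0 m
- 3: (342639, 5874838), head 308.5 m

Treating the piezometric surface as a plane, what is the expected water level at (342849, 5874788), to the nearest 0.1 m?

With h = a·x + b·y + c and 1 as origin, the differences give:
  (-145)·a + 385·b = +6.1
  100·a + 145·b = +0.6
Eliminate b (×145 and ×385, subtract): -59525·a = 653.50 → a = ∂h/∂x = -0.01098
Back-substitute: b = ∂h/∂y = +0.01171.
h(342849, 5874788) = 307.9 + (-0.01098)·(310) + (+0.01171)·(95) = 307.9 -3.403 +1.112 = 305.609 m.

305.6 m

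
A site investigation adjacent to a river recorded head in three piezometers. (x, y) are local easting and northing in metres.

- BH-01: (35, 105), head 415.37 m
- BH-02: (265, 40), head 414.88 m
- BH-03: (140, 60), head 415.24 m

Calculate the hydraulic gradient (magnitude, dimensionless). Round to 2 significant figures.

0.0072

Taking BH-01 as reference: BH-02−BH-01 = (230, -65, -0.49); BH-03−BH-01 = (105, -45, -0.13).
Solve a·Δx + b·Δy = Δh: det = 230·(-45) − 105·(-65) = -3525.
∂h/∂x = [(-0.49)·(-45) − (-0.13)·(-65)] / -3525 = -0.003858
∂h/∂y = [230·(-0.13) − 105·(-0.49)] / -3525 = -0.006113
|∇h| = √(-0.003858² + -0.006113²) = 0.007229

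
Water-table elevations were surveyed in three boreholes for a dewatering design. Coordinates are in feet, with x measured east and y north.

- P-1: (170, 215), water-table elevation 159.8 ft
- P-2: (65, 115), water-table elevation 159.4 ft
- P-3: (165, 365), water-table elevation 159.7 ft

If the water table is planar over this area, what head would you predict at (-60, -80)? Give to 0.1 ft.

159.0 ft

Three-point gradient (reference P-1): Δ to P-2 = (-105, -100, -0.4), Δ to P-3 = (-5, 150, -0.1).
∂h/∂x = +0.004308, ∂h/∂y = -0.0005231 (det = -16250).
h(-60, -80) = 159.8 + (+0.004308)·(-230) + (-0.0005231)·(-295) = 159.8 -0.991 +0.154 = 158.964 ft.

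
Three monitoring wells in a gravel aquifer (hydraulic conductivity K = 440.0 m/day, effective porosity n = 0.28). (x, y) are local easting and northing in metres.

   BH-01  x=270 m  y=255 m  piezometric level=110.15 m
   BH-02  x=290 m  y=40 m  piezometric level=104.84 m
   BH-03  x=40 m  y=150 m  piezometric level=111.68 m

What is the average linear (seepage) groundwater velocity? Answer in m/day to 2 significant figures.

With h = a·x + b·y + c and BH-01 as origin, the differences give:
  20·a + (-215)·b = -5.31
  (-230)·a + (-105)·b = +1.53
Eliminate b (×(-105) and ×(-215), subtract): -51550·a = 886.500 → a = ∂h/∂x = -0.01720
Back-substitute: b = ∂h/∂y = +0.02310.
|∇h| = √(-0.01720² + 0.02310²) = 0.0288
Seepage velocity v = K·i/n = 440.0 × 0.0288 / 0.28 = 45.26 m/day.

45 m/day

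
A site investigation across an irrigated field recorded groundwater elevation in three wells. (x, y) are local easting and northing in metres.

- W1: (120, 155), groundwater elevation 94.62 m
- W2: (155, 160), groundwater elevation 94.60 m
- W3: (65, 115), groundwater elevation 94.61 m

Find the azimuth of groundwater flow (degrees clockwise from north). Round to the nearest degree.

150°

With h = a·x + b·y + c and W1 as origin, the differences give:
  35·a + 5·b = -0.02
  (-55)·a + (-40)·b = -0.01
Eliminate b (×(-40) and ×5, subtract): -1125·a = 0.850 → a = ∂h/∂x = -0.0007556
Back-substitute: b = ∂h/∂y = +0.001289.
Flow direction (−∇h) has components (+0.0007556 E, -0.001289 N).
Azimuth = atan2(E, N) = atan2(+0.0007556, -0.001289) = 149.6° ≈ 150°.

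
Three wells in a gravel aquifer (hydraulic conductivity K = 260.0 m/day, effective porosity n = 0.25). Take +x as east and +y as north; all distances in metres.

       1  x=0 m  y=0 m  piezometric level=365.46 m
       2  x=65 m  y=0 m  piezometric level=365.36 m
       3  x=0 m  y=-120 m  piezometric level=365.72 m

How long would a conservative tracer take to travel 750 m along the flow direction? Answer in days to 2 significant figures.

∂h/∂x = (365.36 − 365.46) / (65 − 0) = -0.001538
∂h/∂y = (365.72 − 365.46) / (-120 − 0) = -0.002167
|∇h| = √(-0.001538² + -0.002167²) = 0.002657
Seepage velocity v = K·i/n = 260.0 × 0.002657 / 0.25 = 2.763 m/day.
t = 750 / 2.763 = 271.4 days.

270 days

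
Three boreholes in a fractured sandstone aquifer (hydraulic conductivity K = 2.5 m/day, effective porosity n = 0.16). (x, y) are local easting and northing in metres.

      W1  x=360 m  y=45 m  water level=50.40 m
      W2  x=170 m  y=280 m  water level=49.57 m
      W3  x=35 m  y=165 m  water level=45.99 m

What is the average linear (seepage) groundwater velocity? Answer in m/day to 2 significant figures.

0.32 m/day

Taking W1 as reference: W2−W1 = (-190, 235, -0.83); W3−W1 = (-325, 120, -4.41).
Determinant of the coordinate differences = (-190)·120 − (-325)·235 = 53575.
∂h/∂x = [(-0.83)·120 − (-4.41)·235] / 53575 = +0.01748
∂h/∂y = [(-190)·(-4.41) − (-325)·(-0.83)] / 53575 = +0.01060
|∇h| = √(0.01748² + 0.01060²) = 0.02044
Seepage velocity v = K·i/n = 2.5 × 0.02044 / 0.16 = 0.3194 m/day.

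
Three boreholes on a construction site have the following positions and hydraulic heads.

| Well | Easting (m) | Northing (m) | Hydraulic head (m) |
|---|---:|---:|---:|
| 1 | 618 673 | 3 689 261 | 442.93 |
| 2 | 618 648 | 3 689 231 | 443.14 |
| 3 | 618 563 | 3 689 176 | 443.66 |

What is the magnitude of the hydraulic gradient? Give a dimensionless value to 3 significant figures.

With h = a·x + b·y + c and 1 as origin, the differences give:
  (-25)·a + (-30)·b = +0.21
  (-110)·a + (-85)·b = +0.73
Eliminate b (×(-85) and ×(-30), subtract): -1175·a = 4.050 → a = ∂h/∂x = -0.003447
Back-substitute: b = ∂h/∂y = -0.004128.
|∇h| = √(-0.003447² + -0.004128²) = 0.005378

0.00538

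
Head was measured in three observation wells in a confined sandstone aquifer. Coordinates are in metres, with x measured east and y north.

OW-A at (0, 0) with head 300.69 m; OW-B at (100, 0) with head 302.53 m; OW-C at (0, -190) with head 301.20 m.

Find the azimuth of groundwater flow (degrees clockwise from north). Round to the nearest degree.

278°

∂h/∂x = (302.53 − 300.69) / (100 − 0) = +0.01840
∂h/∂y = (301.20 − 300.69) / (-190 − 0) = -0.002684
Flow direction (−∇h) has components (-0.01840 E, +0.002684 N).
Azimuth = atan2(E, N) = atan2(-0.01840, +0.002684) = 278.3° ≈ 278°.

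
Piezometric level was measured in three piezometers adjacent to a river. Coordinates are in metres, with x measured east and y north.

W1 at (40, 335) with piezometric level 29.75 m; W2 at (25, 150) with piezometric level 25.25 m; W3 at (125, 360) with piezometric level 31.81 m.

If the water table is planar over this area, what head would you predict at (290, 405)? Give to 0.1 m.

Taking W1 as reference: W2−W1 = (-15, -185, -4.50); W3−W1 = (85, 25, +2.06).
Solve a·Δx + b·Δy = Δh: det = (-15)·25 − 85·(-185) = 15350.
∂h/∂x = [(-4.50)·25 − (+2.06)·(-185)] / 15350 = +0.01750
∂h/∂y = [(-15)·(+2.06) − 85·(-4.50)] / 15350 = +0.02291
h(290, 405) = 29.75 + (+0.01750)·(250) + (+0.02291)·(70) = 29.75 +4.375 +1.603 = 35.728 m.

35.7 m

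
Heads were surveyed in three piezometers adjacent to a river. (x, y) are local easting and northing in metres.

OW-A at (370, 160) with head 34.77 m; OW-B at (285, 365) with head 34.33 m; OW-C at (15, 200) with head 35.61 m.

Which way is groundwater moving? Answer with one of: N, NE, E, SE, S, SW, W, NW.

Differences from OW-A: to OW-B (Δx, Δy, Δh) = (-85, 205, -0.44); to OW-C = (-355, 40, +0.84).
Determinant of the coordinate differences = (-85)·40 − (-355)·205 = 69375.
∂h/∂x = [(-0.44)·40 − (+0.84)·205] / 69375 = -0.002736
∂h/∂y = [(-85)·(+0.84) − (-355)·(-0.44)] / 69375 = -0.003281
Flow = −∇h = (+0.002736 east, +0.003281 north), which points northeast.

NE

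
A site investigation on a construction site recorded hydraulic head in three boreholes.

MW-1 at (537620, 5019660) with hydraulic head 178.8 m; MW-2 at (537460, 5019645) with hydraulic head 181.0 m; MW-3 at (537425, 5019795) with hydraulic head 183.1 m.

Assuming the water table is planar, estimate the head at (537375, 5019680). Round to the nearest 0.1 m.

182.6 m

Taking MW-1 as reference: MW-2−MW-1 = (-160, -15, +2.2); MW-3−MW-1 = (-195, 135, +4.3).
Determinant of the coordinate differences = (-160)·135 − (-195)·(-15) = -24525.
∂h/∂x = [(+2.2)·135 − (+4.3)·(-15)] / -24525 = -0.01474
∂h/∂y = [(-160)·(+4.3) − (-195)·(+2.2)] / -24525 = +0.01056
h(537375, 5019680) = 178.8 + (-0.01474)·(-245) + (+0.01056)·(20) = 178.8 +3.611 +0.211 = 182.623 m.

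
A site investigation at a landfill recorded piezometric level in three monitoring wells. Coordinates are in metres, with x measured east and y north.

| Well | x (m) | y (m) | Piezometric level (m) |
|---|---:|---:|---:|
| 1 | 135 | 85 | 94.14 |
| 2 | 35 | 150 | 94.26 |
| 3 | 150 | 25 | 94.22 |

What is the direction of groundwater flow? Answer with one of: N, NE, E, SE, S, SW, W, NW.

NE

With h = a·x + b·y + c and 1 as origin, the differences give:
  (-100)·a + 65·b = +0.12
  15·a + (-60)·b = +0.08
Eliminate b (×(-60) and ×65, subtract): 5025·a = -12.400 → a = ∂h/∂x = -0.002468
Back-substitute: b = ∂h/∂y = -0.001950.
Flow = −∇h = (+0.002468 east, +0.001950 north), which points northeast.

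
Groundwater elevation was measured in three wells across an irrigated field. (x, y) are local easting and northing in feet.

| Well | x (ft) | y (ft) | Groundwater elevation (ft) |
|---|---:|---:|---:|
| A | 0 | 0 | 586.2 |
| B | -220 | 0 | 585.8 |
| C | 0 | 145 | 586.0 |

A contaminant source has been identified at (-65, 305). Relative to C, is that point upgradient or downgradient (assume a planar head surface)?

∂h/∂x = (585.8 − 586.2) / (-220 − 0) = +0.001818
∂h/∂y = (586.0 − 586.2) / (145 − 0) = -0.001379
Head at (-65, 305) = 586.2 + (+0.001818)·(-65) + (-0.001379)·(305) = 585.66 ft.
That is lower than the 586.0 ft at C, so the point is downgradient.

downgradient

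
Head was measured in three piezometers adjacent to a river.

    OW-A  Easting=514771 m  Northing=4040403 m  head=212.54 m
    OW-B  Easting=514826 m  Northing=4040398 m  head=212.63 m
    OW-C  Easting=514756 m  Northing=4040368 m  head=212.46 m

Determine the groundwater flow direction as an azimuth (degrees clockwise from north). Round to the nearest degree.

229°

With h = a·x + b·y + c and OW-A as origin, the differences give:
  55·a + (-5)·b = +0.09
  (-15)·a + (-35)·b = -0.08
Eliminate b (×(-35) and ×(-5), subtract): -2000·a = -3.550 → a = ∂h/∂x = +0.001775
Back-substitute: b = ∂h/∂y = +0.001525.
Flow direction (−∇h) has components (-0.001775 E, -0.001525 N).
Azimuth = atan2(E, N) = atan2(-0.001775, -0.001525) = 229.3° ≈ 229°.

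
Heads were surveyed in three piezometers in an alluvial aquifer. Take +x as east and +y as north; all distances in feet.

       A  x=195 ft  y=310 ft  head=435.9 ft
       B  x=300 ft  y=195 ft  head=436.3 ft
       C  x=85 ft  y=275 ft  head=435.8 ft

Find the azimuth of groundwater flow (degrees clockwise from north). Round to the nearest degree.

Three-point gradient (reference A): Δ to B = (105, -115, +0.4), Δ to C = (-110, -35, -0.1).
∂h/∂x = +0.001562, ∂h/∂y = -0.002052 (det = -16325).
Flow direction (−∇h) has components (-0.001562 E, +0.002052 N).
Azimuth = atan2(E, N) = atan2(-0.001562, +0.002052) = 322.7° ≈ 323°.

323°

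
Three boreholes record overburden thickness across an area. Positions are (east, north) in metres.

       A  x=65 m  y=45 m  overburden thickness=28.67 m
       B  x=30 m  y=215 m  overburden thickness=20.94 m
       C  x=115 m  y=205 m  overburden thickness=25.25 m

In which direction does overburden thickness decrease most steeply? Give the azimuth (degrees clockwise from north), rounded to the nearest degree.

308°

Taking A as reference: B−A = (-35, 170, -7.73); C−A = (50, 160, -3.42).
Solve a·Δx + b·Δy = Δd: det = (-35)·160 − 50·170 = -14100.
∂d/∂x = [(-7.73)·160 − (-3.42)·170] / -14100 = +0.04648
∂d/∂y = [(-35)·(-3.42) − 50·(-7.73)] / -14100 = -0.03590
Steepest decrease is along −∇f: components (-0.04648 E, +0.03590 N).
Azimuth = atan2(-0.04648, +0.03590) = 307.7° ≈ 308°.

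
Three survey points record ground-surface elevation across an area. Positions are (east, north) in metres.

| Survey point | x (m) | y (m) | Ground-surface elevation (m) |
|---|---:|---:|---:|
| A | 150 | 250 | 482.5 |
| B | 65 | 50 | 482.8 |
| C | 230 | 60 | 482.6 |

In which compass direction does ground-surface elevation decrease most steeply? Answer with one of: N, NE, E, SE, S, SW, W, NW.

With z = a·x + b·y + c and A as origin, the differences give:
  (-85)·a + (-200)·b = +0.3
  80·a + (-190)·b = +0.1
Eliminate b (×(-190) and ×(-200), subtract): 32150·a = -37.00 → a = ∂z/∂x = -0.001151
Back-substitute: b = ∂z/∂y = -0.001011.
Steepest decrease is along −∇f = (+0.001151 E, +0.001011 N) → northeast.

NE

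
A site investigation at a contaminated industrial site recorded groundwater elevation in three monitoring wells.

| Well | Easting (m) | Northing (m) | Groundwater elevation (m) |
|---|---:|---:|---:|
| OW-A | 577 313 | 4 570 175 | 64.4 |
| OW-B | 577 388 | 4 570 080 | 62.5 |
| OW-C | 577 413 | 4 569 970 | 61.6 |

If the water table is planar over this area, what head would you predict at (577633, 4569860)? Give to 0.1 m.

56.6 m

With h = a·x + b·y + c and OW-A as origin, the differences give:
  75·a + (-95)·b = -1.9
  100·a + (-205)·b = -2.8
Eliminate b (×(-205) and ×(-95), subtract): -5875·a = 123.50 → a = ∂h/∂x = -0.02102
Back-substitute: b = ∂h/∂y = +0.003404.
h(577633, 4569860) = 64.4 + (-0.02102)·(320) + (+0.003404)·(-315) = 64.4 -6.727 -1.072 = 56.601 m.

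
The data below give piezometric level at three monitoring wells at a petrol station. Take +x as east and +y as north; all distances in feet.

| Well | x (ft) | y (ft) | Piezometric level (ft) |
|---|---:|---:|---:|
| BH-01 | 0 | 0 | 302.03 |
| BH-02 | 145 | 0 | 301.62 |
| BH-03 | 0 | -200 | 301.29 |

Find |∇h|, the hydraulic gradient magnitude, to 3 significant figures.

∂h/∂x = (301.62 − 302.03) / (145 − 0) = -0.002828
∂h/∂y = (301.29 − 302.03) / (-200 − 0) = +0.003700
|∇h| = √(-0.002828² + 0.003700²) = 0.004657

0.00466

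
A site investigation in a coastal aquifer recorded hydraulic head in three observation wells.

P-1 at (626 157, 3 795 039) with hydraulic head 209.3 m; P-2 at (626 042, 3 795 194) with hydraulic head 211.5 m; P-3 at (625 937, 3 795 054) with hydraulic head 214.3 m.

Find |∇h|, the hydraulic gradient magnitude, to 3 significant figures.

0.0231

Taking P-1 as reference: P-2−P-1 = (-115, 155, +2.2); P-3−P-1 = (-220, 15, +5.0).
Determinant of the coordinate differences = (-115)·15 − (-220)·155 = 32375.
∂h/∂x = [(+2.2)·15 − (+5.0)·155] / 32375 = -0.02292
∂h/∂y = [(-115)·(+5.0) − (-220)·(+2.2)] / 32375 = -0.002811
|∇h| = √(-0.02292² + -0.002811²) = 0.02309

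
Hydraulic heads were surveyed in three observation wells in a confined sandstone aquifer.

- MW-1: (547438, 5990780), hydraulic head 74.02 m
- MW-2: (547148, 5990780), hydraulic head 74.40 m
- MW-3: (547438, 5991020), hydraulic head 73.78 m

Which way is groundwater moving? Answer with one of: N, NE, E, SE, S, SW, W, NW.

NE

∂h/∂x = (74.40 − 74.02) / (547148 − 547438) = -0.001310
∂h/∂y = (73.78 − 74.02) / (5991020 − 5990780) = -0.0010000
Flow = −∇h = (+0.001310 east, +0.0010000 north), which points northeast.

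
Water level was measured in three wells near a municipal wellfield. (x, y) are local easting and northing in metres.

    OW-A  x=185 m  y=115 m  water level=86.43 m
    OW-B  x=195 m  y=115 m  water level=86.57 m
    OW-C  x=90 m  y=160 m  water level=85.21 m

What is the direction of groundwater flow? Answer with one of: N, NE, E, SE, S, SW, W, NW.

Differences from OW-A: to OW-B (Δx, Δy, Δh) = (10, 0, +0.14); to OW-C = (-95, 45, -1.22).
Solve a·Δx + b·Δy = Δh: det = 10·45 − (-95)·0 = 450.
∂h/∂x = [(+0.14)·45 − (-1.22)·0] / 450 = +0.01400
∂h/∂y = [10·(-1.22) − (-95)·(+0.14)] / 450 = +0.002444
Flow = −∇h = (-0.01400 east, -0.002444 north), which points west.

W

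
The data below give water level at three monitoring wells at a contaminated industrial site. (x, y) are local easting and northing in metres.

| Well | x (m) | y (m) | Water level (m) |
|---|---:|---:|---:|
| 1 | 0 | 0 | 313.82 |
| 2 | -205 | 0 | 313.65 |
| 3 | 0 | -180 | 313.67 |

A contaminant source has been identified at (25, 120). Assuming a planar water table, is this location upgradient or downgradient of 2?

upgradient

∂h/∂x = (313.65 − 313.82) / (-205 − 0) = +0.0008293
∂h/∂y = (313.67 − 313.82) / (-180 − 0) = +0.0008333
Head at (25, 120) = 313.82 + (+0.0008293)·(25) + (+0.0008333)·(120) = 313.94 m.
That is higher than the 313.65 m at 2, so the point is upgradient.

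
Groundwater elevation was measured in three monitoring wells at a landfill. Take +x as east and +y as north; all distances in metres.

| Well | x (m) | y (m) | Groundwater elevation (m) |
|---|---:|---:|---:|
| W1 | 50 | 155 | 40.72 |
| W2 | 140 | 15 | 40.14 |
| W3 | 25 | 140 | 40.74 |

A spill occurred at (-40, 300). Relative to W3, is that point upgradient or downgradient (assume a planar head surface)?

With h = a·x + b·y + c and W1 as origin, the differences give:
  90·a + (-140)·b = -0.58
  (-25)·a + (-15)·b = +0.02
Eliminate b (×(-15) and ×(-140), subtract): -4850·a = 11.500 → a = ∂h/∂x = -0.002371
Back-substitute: b = ∂h/∂y = +0.002619.
Head at (-40, 300) = 40.72 + (-0.002371)·(-90) + (+0.002619)·(145) = 41.31 m.
That is higher than the 40.74 m at W3, so the point is upgradient.

upgradient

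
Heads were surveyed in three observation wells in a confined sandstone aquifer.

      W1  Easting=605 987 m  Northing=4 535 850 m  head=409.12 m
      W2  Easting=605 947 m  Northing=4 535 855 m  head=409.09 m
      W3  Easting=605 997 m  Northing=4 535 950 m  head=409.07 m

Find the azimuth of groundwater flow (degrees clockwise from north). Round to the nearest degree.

Taking W1 as reference: W2−W1 = (-40, 5, -0.03); W3−W1 = (10, 100, -0.05).
Solve a·Δx + b·Δy = Δh: det = (-40)·100 − 10·5 = -4050.
∂h/∂x = [(-0.03)·100 − (-0.05)·5] / -4050 = +0.0006790
∂h/∂y = [(-40)·(-0.05) − 10·(-0.03)] / -4050 = -0.0005679
Flow direction (−∇h) has components (-0.0006790 E, +0.0005679 N).
Azimuth = atan2(E, N) = atan2(-0.0006790, +0.0005679) = 309.9° ≈ 310°.

310°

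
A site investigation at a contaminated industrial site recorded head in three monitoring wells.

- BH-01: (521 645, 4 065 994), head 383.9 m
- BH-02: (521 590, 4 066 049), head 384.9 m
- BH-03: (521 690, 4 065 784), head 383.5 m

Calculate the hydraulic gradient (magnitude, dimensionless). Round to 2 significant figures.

Differences from BH-01: to BH-02 (Δx, Δy, Δh) = (-55, 55, +1.0); to BH-03 = (45, -210, -0.4).
Determinant of the coordinate differences = (-55)·(-210) − 45·55 = 9075.
∂h/∂x = [(+1.0)·(-210) − (-0.4)·55] / 9075 = -0.02072
∂h/∂y = [(-55)·(-0.4) − 45·(+1.0)] / 9075 = -0.002534
|∇h| = √(-0.02072² + -0.002534²) = 0.02087

0.021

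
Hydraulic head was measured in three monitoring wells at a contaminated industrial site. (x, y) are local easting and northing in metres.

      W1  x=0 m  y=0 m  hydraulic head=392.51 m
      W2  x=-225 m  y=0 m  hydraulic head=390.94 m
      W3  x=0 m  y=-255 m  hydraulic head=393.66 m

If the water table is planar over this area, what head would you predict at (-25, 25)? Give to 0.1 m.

392.2 m

∂h/∂x = (390.94 − 392.51) / (-225 − 0) = +0.006978
∂h/∂y = (393.66 − 392.51) / (-255 − 0) = -0.004510
h(-25, 25) = 392.51 + (+0.006978)·(-25) + (-0.004510)·(25) = 392.51 -0.174 -0.113 = 392.223 m.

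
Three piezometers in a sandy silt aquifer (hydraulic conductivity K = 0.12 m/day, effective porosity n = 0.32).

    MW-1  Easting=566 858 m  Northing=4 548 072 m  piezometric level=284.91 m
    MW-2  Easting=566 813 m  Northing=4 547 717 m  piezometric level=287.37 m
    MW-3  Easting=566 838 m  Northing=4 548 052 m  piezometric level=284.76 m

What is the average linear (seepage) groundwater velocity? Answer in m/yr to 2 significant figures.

2.6 m/yr

With h = a·x + b·y + c and MW-1 as origin, the differences give:
  (-45)·a + (-355)·b = +2.46
  (-20)·a + (-20)·b = -0.15
Eliminate b (×(-20) and ×(-355), subtract): -6200·a = -102.450 → a = ∂h/∂x = +0.01652
Back-substitute: b = ∂h/∂y = -0.009024.
|∇h| = √(0.01652² + -0.009024²) = 0.01882
Seepage velocity v = K·i/n = 0.12 × 0.01882 / 0.32 = 0.007057 m/day = 2.578 m/yr.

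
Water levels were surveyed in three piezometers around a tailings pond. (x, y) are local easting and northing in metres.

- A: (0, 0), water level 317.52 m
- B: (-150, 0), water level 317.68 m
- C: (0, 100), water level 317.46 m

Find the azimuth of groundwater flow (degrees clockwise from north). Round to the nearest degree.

061°

∂h/∂x = (317.68 − 317.52) / (-150 − 0) = -0.001067
∂h/∂y = (317.46 − 317.52) / (100 − 0) = -0.0006000
Flow direction (−∇h) has components (+0.001067 E, +0.0006000 N).
Azimuth = atan2(E, N) = atan2(+0.001067, +0.0006000) = 60.6° ≈ 061°.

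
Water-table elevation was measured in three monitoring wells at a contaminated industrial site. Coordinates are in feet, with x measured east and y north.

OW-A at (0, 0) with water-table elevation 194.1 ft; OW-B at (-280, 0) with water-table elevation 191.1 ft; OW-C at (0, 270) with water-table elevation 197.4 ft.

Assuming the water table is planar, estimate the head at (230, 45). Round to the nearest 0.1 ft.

197.1 ft

∂h/∂x = (191.1 − 194.1) / (-280 − 0) = +0.01071
∂h/∂y = (197.4 − 194.1) / (270 − 0) = +0.01222
h(230, 45) = 194.1 + (+0.01071)·(230) + (+0.01222)·(45) = 194.1 +2.464 +0.550 = 197.114 ft.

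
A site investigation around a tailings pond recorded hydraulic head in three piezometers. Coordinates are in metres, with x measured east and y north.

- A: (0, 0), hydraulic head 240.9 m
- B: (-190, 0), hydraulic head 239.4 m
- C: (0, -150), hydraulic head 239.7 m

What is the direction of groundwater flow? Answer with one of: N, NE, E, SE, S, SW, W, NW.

SW

∂h/∂x = (239.4 − 240.9) / (-190 − 0) = +0.007895
∂h/∂y = (239.7 − 240.9) / (-150 − 0) = +0.008000
Flow = −∇h = (-0.007895 east, -0.008000 north), which points southwest.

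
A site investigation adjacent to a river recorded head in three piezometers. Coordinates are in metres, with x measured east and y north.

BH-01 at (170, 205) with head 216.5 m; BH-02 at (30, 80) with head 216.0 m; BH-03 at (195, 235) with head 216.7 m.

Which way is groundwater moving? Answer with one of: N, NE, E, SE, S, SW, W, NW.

Three-point gradient (reference BH-01): Δ to BH-02 = (-140, -125, -0.5), Δ to BH-03 = (25, 30, +0.2).
∂h/∂x = -0.009302, ∂h/∂y = +0.01442 (det = -1075).
Flow = −∇h = (+0.009302 east, -0.01442 north), which points southeast.

SE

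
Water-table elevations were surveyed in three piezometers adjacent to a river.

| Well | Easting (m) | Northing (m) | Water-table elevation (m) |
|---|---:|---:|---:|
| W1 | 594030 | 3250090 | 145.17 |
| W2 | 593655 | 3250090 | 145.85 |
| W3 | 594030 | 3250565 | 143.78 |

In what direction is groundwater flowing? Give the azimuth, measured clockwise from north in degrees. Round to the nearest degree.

032°

∂h/∂x = (145.85 − 145.17) / (593655 − 594030) = -0.001813
∂h/∂y = (143.78 − 145.17) / (3250565 − 3250090) = -0.002926
Flow direction (−∇h) has components (+0.001813 E, +0.002926 N).
Azimuth = atan2(E, N) = atan2(+0.001813, +0.002926) = 31.8° ≈ 032°.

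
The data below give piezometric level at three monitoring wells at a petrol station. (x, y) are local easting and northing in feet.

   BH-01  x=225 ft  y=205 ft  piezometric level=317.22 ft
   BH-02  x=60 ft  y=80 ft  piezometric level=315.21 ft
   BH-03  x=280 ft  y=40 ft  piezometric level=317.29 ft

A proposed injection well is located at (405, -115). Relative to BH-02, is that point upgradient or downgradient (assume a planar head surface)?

Differences from BH-01: to BH-02 (Δx, Δy, Δh) = (-165, -125, -2.01); to BH-03 = (55, -165, +0.07).
Solve a·Δx + b·Δy = Δh: det = (-165)·(-165) − 55·(-125) = 34100.
∂h/∂x = [(-2.01)·(-165) − (+0.07)·(-125)] / 34100 = +0.009982
∂h/∂y = [(-165)·(+0.07) − 55·(-2.01)] / 34100 = +0.002903
Head at (405, -115) = 317.22 + (+0.009982)·(180) + (+0.002903)·(-320) = 318.09 ft.
That is higher than the 315.21 ft at BH-02, so the point is upgradient.

upgradient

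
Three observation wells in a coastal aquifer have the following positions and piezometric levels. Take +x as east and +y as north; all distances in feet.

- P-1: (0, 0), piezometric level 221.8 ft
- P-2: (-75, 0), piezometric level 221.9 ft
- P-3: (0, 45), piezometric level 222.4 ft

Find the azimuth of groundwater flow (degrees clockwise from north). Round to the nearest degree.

174°

∂h/∂x = (221.9 − 221.8) / (-75 − 0) = -0.001333
∂h/∂y = (222.4 − 221.8) / (45 − 0) = +0.01333
Flow direction (−∇h) has components (+0.001333 E, -0.01333 N).
Azimuth = atan2(E, N) = atan2(+0.001333, -0.01333) = 174.3° ≈ 174°.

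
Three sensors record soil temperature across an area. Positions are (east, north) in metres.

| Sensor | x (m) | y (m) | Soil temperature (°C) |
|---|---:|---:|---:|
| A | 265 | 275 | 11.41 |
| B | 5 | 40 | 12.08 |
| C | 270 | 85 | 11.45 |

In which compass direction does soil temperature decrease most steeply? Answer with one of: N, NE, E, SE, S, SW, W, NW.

With T = a·x + b·y + c and A as origin, the differences give:
  (-260)·a + (-235)·b = +0.67
  5·a + (-190)·b = +0.04
Eliminate b (×(-190) and ×(-235), subtract): 50575·a = -117.900 → a = ∂T/∂x = -0.002331
Back-substitute: b = ∂T/∂y = -0.0002719.
Steepest decrease is along −∇f = (+0.002331 E, +0.0002719 N) → east.

E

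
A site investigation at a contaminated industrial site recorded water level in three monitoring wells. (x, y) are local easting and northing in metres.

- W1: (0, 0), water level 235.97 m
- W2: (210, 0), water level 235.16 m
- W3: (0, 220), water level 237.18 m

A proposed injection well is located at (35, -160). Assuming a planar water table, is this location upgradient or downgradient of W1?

downgradient

∂h/∂x = (235.16 − 235.97) / (210 − 0) = -0.003857
∂h/∂y = (237.18 − 235.97) / (220 − 0) = +0.005500
Head at (35, -160) = 235.97 + (-0.003857)·(35) + (+0.005500)·(-160) = 234.95 m.
That is lower than the 235.97 m at W1, so the point is downgradient.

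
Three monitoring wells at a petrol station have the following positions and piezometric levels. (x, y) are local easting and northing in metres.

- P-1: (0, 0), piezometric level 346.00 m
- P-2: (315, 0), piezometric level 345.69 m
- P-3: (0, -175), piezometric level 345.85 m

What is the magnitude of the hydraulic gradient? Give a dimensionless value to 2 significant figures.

0.0013

∂h/∂x = (345.69 − 346.00) / (315 − 0) = -0.0009841
∂h/∂y = (345.85 − 346.00) / (-175 − 0) = +0.0008571
|∇h| = √(-0.0009841² + 0.0008571²) = 0.001305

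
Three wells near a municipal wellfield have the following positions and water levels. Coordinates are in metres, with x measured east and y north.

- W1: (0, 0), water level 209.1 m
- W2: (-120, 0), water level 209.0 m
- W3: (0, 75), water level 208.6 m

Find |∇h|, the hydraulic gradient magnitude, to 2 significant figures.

0.0067

∂h/∂x = (209.0 − 209.1) / (-120 − 0) = +0.0008333
∂h/∂y = (208.6 − 209.1) / (75 − 0) = -0.006667
|∇h| = √(0.0008333² + -0.006667²) = 0.006719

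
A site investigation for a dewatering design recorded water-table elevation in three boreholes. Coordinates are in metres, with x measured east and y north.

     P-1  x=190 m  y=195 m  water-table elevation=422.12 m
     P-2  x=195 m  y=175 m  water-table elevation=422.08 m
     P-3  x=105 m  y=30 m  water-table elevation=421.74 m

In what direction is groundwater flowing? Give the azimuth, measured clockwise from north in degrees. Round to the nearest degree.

191°

With h = a·x + b·y + c and P-1 as origin, the differences give:
  5·a + (-20)·b = -0.04
  (-85)·a + (-165)·b = -0.38
Eliminate b (×(-165) and ×(-20), subtract): -2525·a = -1.000 → a = ∂h/∂x = +0.0003960
Back-substitute: b = ∂h/∂y = +0.002099.
Flow direction (−∇h) has components (-0.0003960 E, -0.002099 N).
Azimuth = atan2(E, N) = atan2(-0.0003960, -0.002099) = 190.7° ≈ 191°.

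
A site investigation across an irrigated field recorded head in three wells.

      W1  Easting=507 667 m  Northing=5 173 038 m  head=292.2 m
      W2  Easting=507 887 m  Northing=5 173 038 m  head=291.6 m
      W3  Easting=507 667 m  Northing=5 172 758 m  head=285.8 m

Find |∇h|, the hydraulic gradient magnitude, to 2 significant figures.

0.023

∂h/∂x = (291.6 − 292.2) / (507887 − 507667) = -0.002727
∂h/∂y = (285.8 − 292.2) / (5172758 − 5173038) = +0.02286
|∇h| = √(-0.002727² + 0.02286²) = 0.02302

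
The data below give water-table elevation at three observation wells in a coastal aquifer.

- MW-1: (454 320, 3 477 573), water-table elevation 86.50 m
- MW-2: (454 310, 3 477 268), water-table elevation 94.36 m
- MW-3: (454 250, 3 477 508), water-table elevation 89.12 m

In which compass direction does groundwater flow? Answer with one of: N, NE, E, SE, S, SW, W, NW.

NE

Three-point gradient (reference MW-1): Δ to MW-2 = (-10, -305, +7.86), Δ to MW-3 = (-70, -65, +2.62).
∂h/∂x = -0.01392, ∂h/∂y = -0.02531 (det = -20700).
Flow = −∇h = (+0.01392 east, +0.02531 north), which points northeast.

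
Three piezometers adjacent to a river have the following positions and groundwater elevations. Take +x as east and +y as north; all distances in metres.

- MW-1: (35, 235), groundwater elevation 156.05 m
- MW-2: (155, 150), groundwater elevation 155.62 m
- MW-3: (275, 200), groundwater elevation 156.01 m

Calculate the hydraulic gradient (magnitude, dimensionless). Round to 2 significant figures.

0.0061

Differences from MW-1: to MW-2 (Δx, Δy, Δh) = (120, -85, -0.43); to MW-3 = (240, -35, -0.04).
Determinant of the coordinate differences = 120·(-35) − 240·(-85) = 16200.
∂h/∂x = [(-0.43)·(-35) − (-0.04)·(-85)] / 16200 = +0.0007191
∂h/∂y = [120·(-0.04) − 240·(-0.43)] / 16200 = +0.006074
|∇h| = √(0.0007191² + 0.006074²) = 0.006116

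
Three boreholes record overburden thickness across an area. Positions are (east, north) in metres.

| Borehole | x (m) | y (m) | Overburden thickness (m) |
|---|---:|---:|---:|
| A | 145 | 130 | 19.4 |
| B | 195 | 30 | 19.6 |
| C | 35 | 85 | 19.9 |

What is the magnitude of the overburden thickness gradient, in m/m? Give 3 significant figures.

Three-point gradient (reference A): Δ to B = (50, -100, +0.2), Δ to C = (-110, -45, +0.5).
∂d/∂x = -0.003094, ∂d/∂y = -0.003547 (det = -13250).
|∇f| = √(-0.003094² + -0.003547²) = 0.004707 m/m

0.00471 m/m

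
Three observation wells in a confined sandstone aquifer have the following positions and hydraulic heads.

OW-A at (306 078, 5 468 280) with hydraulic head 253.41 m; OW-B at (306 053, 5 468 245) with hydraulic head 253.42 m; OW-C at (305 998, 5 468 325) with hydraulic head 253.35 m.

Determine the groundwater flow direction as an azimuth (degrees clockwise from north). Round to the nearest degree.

Three-point gradient (reference OW-A): Δ to OW-B = (-25, -35, +0.01), Δ to OW-C = (-80, 45, -0.06).
∂h/∂x = +0.0004204, ∂h/∂y = -0.0005860 (det = -3925).
Flow direction (−∇h) has components (-0.0004204 E, +0.0005860 N).
Azimuth = atan2(E, N) = atan2(-0.0004204, +0.0005860) = 324.3° ≈ 324°.

324°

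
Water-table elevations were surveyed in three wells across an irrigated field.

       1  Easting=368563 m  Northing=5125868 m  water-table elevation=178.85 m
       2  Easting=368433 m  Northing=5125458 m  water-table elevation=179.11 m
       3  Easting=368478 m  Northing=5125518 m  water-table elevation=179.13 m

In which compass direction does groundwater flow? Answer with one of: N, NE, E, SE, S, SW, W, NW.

NW

Differences from 1: to 2 (Δx, Δy, Δh) = (-130, -410, +0.26); to 3 = (-85, -350, +0.28).
Solve a·Δx + b·Δy = Δh: det = (-130)·(-350) − (-85)·(-410) = 10650.
∂h/∂x = [(+0.26)·(-350) − (+0.28)·(-410)] / 10650 = +0.002235
∂h/∂y = [(-130)·(+0.28) − (-85)·(+0.26)] / 10650 = -0.001343
Flow = −∇h = (-0.002235 east, +0.001343 north), which points northwest.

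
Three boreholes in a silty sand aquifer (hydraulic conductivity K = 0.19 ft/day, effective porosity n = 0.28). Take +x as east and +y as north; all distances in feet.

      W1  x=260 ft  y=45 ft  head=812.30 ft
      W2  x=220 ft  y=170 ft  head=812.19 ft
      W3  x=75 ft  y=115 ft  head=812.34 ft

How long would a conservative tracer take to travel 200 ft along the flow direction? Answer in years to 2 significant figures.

650 years

Taking W1 as reference: W2−W1 = (-40, 125, -0.11); W3−W1 = (-185, 70, +0.04).
Determinant of the coordinate differences = (-40)·70 − (-185)·125 = 20325.
∂h/∂x = [(-0.11)·70 − (+0.04)·125] / 20325 = -0.0006248
∂h/∂y = [(-40)·(+0.04) − (-185)·(-0.11)] / 20325 = -0.001080
|∇h| = √(-0.0006248² + -0.001080²) = 0.001248
Seepage velocity v = K·i/n = 0.19 × 0.001248 / 0.28 = 0.0008469 ft/day.
t = 200 / 0.0008469 = 2.362e+05 days = 647 years.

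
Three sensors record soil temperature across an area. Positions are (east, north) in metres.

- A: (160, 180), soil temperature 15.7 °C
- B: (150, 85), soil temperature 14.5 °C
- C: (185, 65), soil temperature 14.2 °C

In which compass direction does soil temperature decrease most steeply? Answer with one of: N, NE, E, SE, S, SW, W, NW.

S

Three-point gradient (reference A): Δ to B = (-10, -95, -1.2), Δ to C = (25, -115, -1.5).
∂T/∂x = -0.001277, ∂T/∂y = +0.01277 (det = 3525).
Steepest decrease is along −∇f = (+0.001277 E, -0.01277 N) → south.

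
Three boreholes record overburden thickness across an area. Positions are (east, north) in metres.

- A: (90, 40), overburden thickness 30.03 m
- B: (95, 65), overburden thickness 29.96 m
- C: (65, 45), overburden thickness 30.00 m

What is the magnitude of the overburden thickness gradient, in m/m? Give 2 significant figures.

0.0030 m/m

Taking A as reference: B−A = (5, 25, -0.07); C−A = (-25, 5, -0.03).
Solve a·Δx + b·Δy = Δd: det = 5·5 − (-25)·25 = 650.
∂d/∂x = [(-0.07)·5 − (-0.03)·25] / 650 = +0.0006154
∂d/∂y = [5·(-0.03) − (-25)·(-0.07)] / 650 = -0.002923
|∇f| = √(0.0006154² + -0.002923²) = 0.002987 m/m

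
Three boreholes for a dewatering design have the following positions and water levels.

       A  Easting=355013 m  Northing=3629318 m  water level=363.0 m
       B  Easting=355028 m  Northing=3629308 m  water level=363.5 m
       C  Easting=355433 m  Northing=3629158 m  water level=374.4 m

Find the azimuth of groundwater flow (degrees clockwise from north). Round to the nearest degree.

319°

Taking A as reference: B−A = (15, -10, +0.5); C−A = (420, -160, +11.4).
Solve a·Δx + b·Δy = Δh: det = 15·(-160) − 420·(-10) = 1800.
∂h/∂x = [(+0.5)·(-160) − (+11.4)·(-10)] / 1800 = +0.01889
∂h/∂y = [15·(+11.4) − 420·(+0.5)] / 1800 = -0.02167
Flow direction (−∇h) has components (-0.01889 E, +0.02167 N).
Azimuth = atan2(E, N) = atan2(-0.01889, +0.02167) = 318.9° ≈ 319°.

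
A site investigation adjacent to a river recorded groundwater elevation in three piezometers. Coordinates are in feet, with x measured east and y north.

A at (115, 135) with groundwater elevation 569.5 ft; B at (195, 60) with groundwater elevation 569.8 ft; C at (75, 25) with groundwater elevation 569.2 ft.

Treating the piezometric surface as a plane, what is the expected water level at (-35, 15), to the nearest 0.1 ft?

568.7 ft

Taking A as reference: B−A = (80, -75, +0.3); C−A = (-40, -110, -0.3).
Determinant of the coordinate differences = 80·(-110) − (-40)·(-75) = -11800.
∂h/∂x = [(+0.3)·(-110) − (-0.3)·(-75)] / -11800 = +0.004703
∂h/∂y = [80·(-0.3) − (-40)·(+0.3)] / -11800 = +0.001017
h(-35, 15) = 569.5 + (+0.004703)·(-150) + (+0.001017)·(-120) = 569.5 -0.706 -0.122 = 568.672 ft.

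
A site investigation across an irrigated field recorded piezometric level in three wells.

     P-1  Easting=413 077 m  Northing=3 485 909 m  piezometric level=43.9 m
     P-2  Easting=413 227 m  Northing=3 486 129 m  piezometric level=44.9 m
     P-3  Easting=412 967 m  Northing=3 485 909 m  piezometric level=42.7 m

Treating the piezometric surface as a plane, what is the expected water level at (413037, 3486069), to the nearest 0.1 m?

Three-point gradient (reference P-1): Δ to P-2 = (150, 220, +1.0), Δ to P-3 = (-110, 0, -1.2).
∂h/∂x = +0.01091, ∂h/∂y = -0.002893 (det = 24200).
h(413037, 3486069) = 43.9 + (+0.01091)·(-40) + (-0.002893)·(160) = 43.9 -0.436 -0.463 = 43.001 m.

43.0 m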